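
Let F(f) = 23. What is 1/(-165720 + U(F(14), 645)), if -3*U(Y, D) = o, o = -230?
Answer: -3/496930 ≈ -6.0371e-6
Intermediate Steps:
U(Y, D) = 230/3 (U(Y, D) = -⅓*(-230) = 230/3)
1/(-165720 + U(F(14), 645)) = 1/(-165720 + 230/3) = 1/(-496930/3) = -3/496930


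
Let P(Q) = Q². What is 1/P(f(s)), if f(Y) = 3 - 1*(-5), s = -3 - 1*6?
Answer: 1/64 ≈ 0.015625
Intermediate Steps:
s = -9 (s = -3 - 6 = -9)
f(Y) = 8 (f(Y) = 3 + 5 = 8)
1/P(f(s)) = 1/(8²) = 1/64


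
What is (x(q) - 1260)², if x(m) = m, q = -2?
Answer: 1592644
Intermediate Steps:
(x(q) - 1260)² = (-2 - 1260)² = (-1262)² = 1592644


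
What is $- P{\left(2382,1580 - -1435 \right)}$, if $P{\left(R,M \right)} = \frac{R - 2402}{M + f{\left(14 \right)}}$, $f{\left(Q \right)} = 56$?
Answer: $\frac{20}{3071} \approx 0.0065125$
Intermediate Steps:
$P{\left(R,M \right)} = \frac{-2402 + R}{56 + M}$ ($P{\left(R,M \right)} = \frac{R - 2402}{M + 56} = \frac{-2402 + R}{56 + M}$)
$- P{\left(2382,1580 - -1435 \right)} = - \frac{-2402 + 2382}{56 + \left(1580 - -1435\right)} = - \frac{-20}{56 + \left(1580 + 1435\right)} = - \frac{-20}{56 + 3015} = - \frac{-20}{3071} = \left(-1\right) \left(- \frac{20}{3071}\right) = \frac{20}{3071}$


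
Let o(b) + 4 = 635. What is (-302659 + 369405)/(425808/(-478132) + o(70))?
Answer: 7978349618/75318871 ≈ 105.93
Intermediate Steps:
o(b) = 631 (o(b) = -4 + 635 = 631)
(-302659 + 369405)/(425808/(-478132) + o(70)) = (-302659 + 369405)/(425808/(-478132) + 631) = 66746/(425808*(-1/478132) + 631) = 66746/(-106452/119533 + 631) = 66746/(75318871/119533) = 66746*(119533/75318871) = 7978349618/75318871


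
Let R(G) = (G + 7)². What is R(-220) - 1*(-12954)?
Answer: 58323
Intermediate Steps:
R(G) = (7 + G)²
R(-220) - 1*(-12954) = (7 - 220)² - 1*(-12954) = (-213)² + 12954 = 45369 + 12954 = 58323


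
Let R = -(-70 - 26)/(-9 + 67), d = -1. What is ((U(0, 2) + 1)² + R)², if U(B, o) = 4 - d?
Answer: 1192464/841 ≈ 1417.9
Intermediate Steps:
U(B, o) = 5 (U(B, o) = 4 - 1*(-1) = 4 + 1 = 5)
R = 48/29 (R = -(-96)/58 = -1*(-48/29) = 48/29 ≈ 1.6552)
((U(0, 2) + 1)² + R)² = ((5 + 1)² + 48/29)² = (6² + 48/29)² = (36 + 48/29)² = (1092/29)² = 1192464/841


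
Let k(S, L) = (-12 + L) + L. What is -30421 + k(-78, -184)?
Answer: -30801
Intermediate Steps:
k(S, L) = -12 + 2*L
-30421 + k(-78, -184) = -30421 + (-12 + 2*(-184)) = -30421 + (-12 - 368) = -30421 - 380 = -30801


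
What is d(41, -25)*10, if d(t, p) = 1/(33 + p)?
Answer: 5/4 ≈ 1.2500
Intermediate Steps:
d(41, -25)*10 = 10/(33 - 25) = 10/8 = (⅛)*10 = 5/4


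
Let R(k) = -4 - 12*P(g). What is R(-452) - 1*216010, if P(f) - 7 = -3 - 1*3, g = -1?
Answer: -216026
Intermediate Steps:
P(f) = 1 (P(f) = 7 + (-3 - 1*3) = 7 + (-3 - 3) = 7 - 6 = 1)
R(k) = -16 (R(k) = -4 - 12*1 = -4 - 12 = -16)
R(-452) - 1*216010 = -16 - 1*216010 = -16 - 216010 = -216026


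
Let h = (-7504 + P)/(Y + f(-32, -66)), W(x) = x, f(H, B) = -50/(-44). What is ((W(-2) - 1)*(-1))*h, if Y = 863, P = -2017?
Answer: -209462/6337 ≈ -33.054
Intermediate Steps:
f(H, B) = 25/22 (f(H, B) = -50*(-1/44) = 25/22)
h = -209462/19011 (h = (-7504 - 2017)/(863 + 25/22) = -9521/19011/22 = -9521*22/19011 = -209462/19011 ≈ -11.018)
((W(-2) - 1)*(-1))*h = ((-2 - 1)*(-1))*(-209462/19011) = -3*(-1)*(-209462/19011) = 3*(-209462/19011) = -209462/6337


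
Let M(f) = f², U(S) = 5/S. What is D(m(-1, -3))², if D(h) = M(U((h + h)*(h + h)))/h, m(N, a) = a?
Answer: 625/15116544 ≈ 4.1345e-5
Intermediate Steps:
D(h) = 25/(16*h⁵) (D(h) = (5/(((h + h)*(h + h))))²/h = (5/(((2*h)*(2*h))))²/h = (5/((4*h²)))²/h = (5*(1/(4*h²)))²/h = (5/(4*h²))²/h = (25/(16*h⁴))/h = 25/(16*h⁵))
D(m(-1, -3))² = ((25/16)/(-3)⁵)² = ((25/16)*(-1/243))² = (-25/3888)² = 625/15116544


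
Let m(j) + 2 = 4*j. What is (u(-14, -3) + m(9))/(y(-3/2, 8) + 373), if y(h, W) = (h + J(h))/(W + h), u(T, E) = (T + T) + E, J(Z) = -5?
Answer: 1/124 ≈ 0.0080645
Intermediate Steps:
m(j) = -2 + 4*j
u(T, E) = E + 2*T (u(T, E) = 2*T + E = E + 2*T)
y(h, W) = (-5 + h)/(W + h) (y(h, W) = (h - 5)/(W + h) = (-5 + h)/(W + h))
(u(-14, -3) + m(9))/(y(-3/2, 8) + 373) = ((-3 + 2*(-14)) + (-2 + 4*9))/((-5 - 3/2)/(8 - 3/2) + 373) = ((-3 - 28) + (-2 + 36))/((-5 - 3*½)/(8 - 3*½) + 373) = (-31 + 34)/((-5 - 3/2)/(8 - 3/2) + 373) = 3/(-13/2/(13/2) + 373) = 3/((2/13)*(-13/2) + 373) = 3/(-1 + 373) = 3/372 = 3*(1/372) = 1/124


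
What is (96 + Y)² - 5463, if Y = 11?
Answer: 5986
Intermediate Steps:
(96 + Y)² - 5463 = (96 + 11)² - 5463 = 107² - 5463 = 11449 - 5463 = 5986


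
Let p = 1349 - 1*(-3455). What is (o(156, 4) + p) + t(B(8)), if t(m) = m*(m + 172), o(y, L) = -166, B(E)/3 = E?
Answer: 9342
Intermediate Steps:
B(E) = 3*E
p = 4804 (p = 1349 + 3455 = 4804)
t(m) = m*(172 + m)
(o(156, 4) + p) + t(B(8)) = (-166 + 4804) + (3*8)*(172 + 3*8) = 4638 + 24*(172 + 24) = 4638 + 24*196 = 4638 + 4704 = 9342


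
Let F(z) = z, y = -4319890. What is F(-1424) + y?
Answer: -4321314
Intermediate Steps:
F(-1424) + y = -1424 - 4319890 = -4321314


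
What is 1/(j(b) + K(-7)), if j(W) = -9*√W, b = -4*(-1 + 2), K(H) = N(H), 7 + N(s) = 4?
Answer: -1/111 + 2*I/37 ≈ -0.009009 + 0.054054*I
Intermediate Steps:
N(s) = -3 (N(s) = -7 + 4 = -3)
K(H) = -3
b = -4 (b = -4*1 = -4)
1/(j(b) + K(-7)) = 1/(-18*I - 3) = 1/(-3 - 18*I) = (-3 + 18*I)/333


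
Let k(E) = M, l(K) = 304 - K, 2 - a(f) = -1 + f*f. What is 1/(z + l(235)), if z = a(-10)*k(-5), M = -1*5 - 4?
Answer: 1/942 ≈ 0.0010616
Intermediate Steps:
a(f) = 3 - f**2 (a(f) = 2 - (-1 + f*f) = 2 - (-1 + f**2) = 2 + (1 - f**2) = 3 - f**2)
M = -9 (M = -5 - 4 = -9)
k(E) = -9
z = 873 (z = (3 - 1*(-10)**2)*(-9) = (3 - 1*100)*(-9) = (3 - 100)*(-9) = -97*(-9) = 873)
1/(z + l(235)) = 1/(873 + (304 - 1*235)) = 1/(873 + (304 - 235)) = 1/(873 + 69) = 1/942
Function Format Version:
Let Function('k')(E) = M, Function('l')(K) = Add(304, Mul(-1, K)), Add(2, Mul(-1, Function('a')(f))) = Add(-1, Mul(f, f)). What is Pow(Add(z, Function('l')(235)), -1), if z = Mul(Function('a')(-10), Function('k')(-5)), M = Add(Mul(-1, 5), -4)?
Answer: Rational(1, 942) ≈ 0.0010616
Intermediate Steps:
Function('a')(f) = Add(3, Mul(-1, Pow(f, 2))) (Function('a')(f) = Add(2, Mul(-1, Add(-1, Mul(f, f)))) = Add(2, Mul(-1, Add(-1, Pow(f, 2)))) = Add(2, Add(1, Mul(-1, Pow(f, 2)))) = Add(3, Mul(-1, Pow(f, 2))))
M = -9 (M = Add(-5, -4) = -9)
Function('k')(E) = -9
z = 873 (z = Mul(Add(3, Mul(-1, Pow(-10, 2))), -9) = Mul(Add(3, Mul(-1, 100)), -9) = Mul(Add(3, -100), -9) = Mul(-97, -9) = 873)
Pow(Add(z, Function('l')(235)), -1) = Pow(Add(873, Add(304, Mul(-1, 235))), -1) = Pow(Add(873, Add(304, -235)), -1) = Pow(Add(873, 69), -1) = Pow(942, -1) = Rational(1, 942)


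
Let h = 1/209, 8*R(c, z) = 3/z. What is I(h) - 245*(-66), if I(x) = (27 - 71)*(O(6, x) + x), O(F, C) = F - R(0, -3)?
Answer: 604211/38 ≈ 15900.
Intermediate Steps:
R(c, z) = 3/(8*z) (R(c, z) = (3/z)/8 = 3/(8*z))
O(F, C) = 1/8 + F (O(F, C) = F - 3/(8*(-3)) = F - 3*(-1)/(8*3) = F - 1*(-1/8) = F + 1/8 = 1/8 + F)
h = 1/209 ≈ 0.0047847
I(x) = -539/2 - 44*x (I(x) = (27 - 71)*((1/8 + 6) + x) = -44*(49/8 + x) = -539/2 - 44*x)
I(h) - 245*(-66) = (-539/2 - 44*1/209) - 245*(-66) = (-539/2 - 4/19) + 16170 = -10249/38 + 16170 = 604211/38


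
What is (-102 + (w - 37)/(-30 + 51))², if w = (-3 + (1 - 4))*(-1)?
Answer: 4721929/441 ≈ 10707.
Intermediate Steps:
w = 6 (w = (-3 - 3)*(-1) = -6*(-1) = 6)
(-102 + (w - 37)/(-30 + 51))² = (-102 + (6 - 37)/(-30 + 51))² = (-102 - 31/21)² = (-2173/21)² = 4721929/441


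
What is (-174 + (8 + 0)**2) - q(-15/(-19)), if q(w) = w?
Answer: -2105/19 ≈ -110.79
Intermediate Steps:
(-174 + (8 + 0)**2) - q(-15/(-19)) = (-174 + (8 + 0)**2) - (-15)/(-19) = (-174 + 8**2) - (-15)*(-1)/19 = (-174 + 64) - 1*15/19 = -110 - 15/19 = -2105/19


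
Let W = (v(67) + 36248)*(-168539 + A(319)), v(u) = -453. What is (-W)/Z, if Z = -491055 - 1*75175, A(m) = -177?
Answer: -603918922/56623 ≈ -10666.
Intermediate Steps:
Z = -566230 (Z = -491055 - 75175 = -566230)
W = -6039189220 (W = (-453 + 36248)*(-168539 - 177) = 35795*(-168716) = -6039189220)
(-W)/Z = -1*(-6039189220)/(-566230) = 6039189220*(-1/566230) = -603918922/56623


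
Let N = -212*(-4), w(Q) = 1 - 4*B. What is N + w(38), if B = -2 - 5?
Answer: 877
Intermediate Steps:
B = -7
w(Q) = 29 (w(Q) = 1 - 4*(-7) = 1 + 28 = 29)
N = 848
N + w(38) = 848 + 29 = 877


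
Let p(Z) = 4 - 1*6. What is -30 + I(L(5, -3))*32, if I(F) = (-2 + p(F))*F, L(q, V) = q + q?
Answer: -1310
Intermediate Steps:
p(Z) = -2 (p(Z) = 4 - 6 = -2)
L(q, V) = 2*q
I(F) = -4*F (I(F) = (-2 - 2)*F = -4*F)
-30 + I(L(5, -3))*32 = -30 - 8*5*32 = -30 - 4*10*32 = -30 - 40*32 = -30 - 1280 = -1310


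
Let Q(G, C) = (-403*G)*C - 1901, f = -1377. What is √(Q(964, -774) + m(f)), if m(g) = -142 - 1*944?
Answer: √300689821 ≈ 17340.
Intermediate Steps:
Q(G, C) = -1901 - 403*C*G (Q(G, C) = -403*C*G - 1901 = -1901 - 403*C*G)
m(g) = -1086 (m(g) = -142 - 944 = -1086)
√(Q(964, -774) + m(f)) = √((-1901 - 403*(-774)*964) - 1086) = √((-1901 + 300692808) - 1086) = √(300690907 - 1086) = √300689821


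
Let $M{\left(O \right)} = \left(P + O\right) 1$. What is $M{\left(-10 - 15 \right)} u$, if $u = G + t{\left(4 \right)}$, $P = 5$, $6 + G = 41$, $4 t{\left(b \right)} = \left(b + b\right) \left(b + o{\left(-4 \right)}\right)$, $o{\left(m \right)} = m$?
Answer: $-700$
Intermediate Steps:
$t{\left(b \right)} = \frac{b \left(-4 + b\right)}{2}$ ($t{\left(b \right)} = \frac{\left(b + b\right) \left(b - 4\right)}{4} = \frac{2 b \left(-4 + b\right)}{4} = \frac{b \left(-4 + b\right)}{2}$)
$G = 35$ ($G = -6 + 41 = 35$)
$u = 35$ ($u = 35 + \frac{1}{2} \cdot 4 \left(-4 + 4\right) = 35 + \frac{1}{2} \cdot 4 \cdot 0 = 35 + 0 = 35$)
$M{\left(O \right)} = 5 + O$ ($M{\left(O \right)} = \left(5 + O\right) 1 = 5 + O$)
$M{\left(-10 - 15 \right)} u = \left(5 - 25\right) 35 = \left(-20\right) 35 = -700$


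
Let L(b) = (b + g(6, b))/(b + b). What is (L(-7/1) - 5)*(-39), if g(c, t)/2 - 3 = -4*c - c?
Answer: 351/14 ≈ 25.071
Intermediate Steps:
g(c, t) = 6 - 10*c (g(c, t) = 6 + 2*(-4*c - c) = 6 + 2*(-5*c) = 6 - 10*c)
L(b) = (-54 + b)/(2*b) (L(b) = (b + (6 - 10*6))/(b + b) = (b + (6 - 60))/((2*b)) = (b - 54)*(1/(2*b)) = (-54 + b)*(1/(2*b)) = (-54 + b)/(2*b))
(L(-7/1) - 5)*(-39) = ((-54 - 7/1)/(2*((-7/1))) - 5)*(-39) = ((-54 - 7*1)/(2*((-7*1))) - 5)*(-39) = ((½)*(-54 - 7)/(-7) - 5)*(-39) = ((½)*(-⅐)*(-61) - 5)*(-39) = (61/14 - 5)*(-39) = -9/14*(-39) = 351/14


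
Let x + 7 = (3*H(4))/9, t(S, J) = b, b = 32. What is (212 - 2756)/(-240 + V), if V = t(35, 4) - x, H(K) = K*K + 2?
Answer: 848/69 ≈ 12.290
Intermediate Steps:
t(S, J) = 32
H(K) = 2 + K**2 (H(K) = K**2 + 2 = 2 + K**2)
x = -1 (x = -7 + (3*(2 + 4**2))/9 = -7 + (3*(2 + 16))*(1/9) = -7 + (3*18)*(1/9) = -7 + 54*(1/9) = -7 + 6 = -1)
V = 33 (V = 32 - 1*(-1) = 32 + 1 = 33)
(212 - 2756)/(-240 + V) = (212 - 2756)/(-240 + 33) = -2544/(-207) = -2544*(-1/207) = 848/69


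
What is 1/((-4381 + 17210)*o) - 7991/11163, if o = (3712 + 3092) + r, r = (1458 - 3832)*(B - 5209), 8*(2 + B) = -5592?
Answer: -2621201129897/3661677914312 ≈ -0.71585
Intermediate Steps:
B = -701 (B = -2 + (1/8)*(-5592) = -2 - 699 = -701)
r = 14030340 (r = (1458 - 3832)*(-701 - 5209) = -2374*(-5910) = 14030340)
o = 14037144 (o = (3712 + 3092) + 14030340 = 6804 + 14030340 = 14037144)
1/((-4381 + 17210)*o) - 7991/11163 = 1/((-4381 + 17210)*14037144) - 7991/11163 = (1/14037144)/12829 - 7991*1/11163 = (1/12829)*(1/14037144) - 131/183 = 1/180082520376 - 131/183 = -2621201129897/3661677914312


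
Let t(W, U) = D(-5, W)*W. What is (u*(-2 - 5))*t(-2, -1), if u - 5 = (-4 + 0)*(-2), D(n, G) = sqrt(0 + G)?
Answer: 182*I*sqrt(2) ≈ 257.39*I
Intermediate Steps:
D(n, G) = sqrt(G)
t(W, U) = W**(3/2) (t(W, U) = sqrt(W)*W = W**(3/2))
u = 13 (u = 5 + (-4 + 0)*(-2) = 5 - 4*(-2) = 5 + 8 = 13)
(u*(-2 - 5))*t(-2, -1) = (13*(-2 - 5))*(-2)**(3/2) = (13*(-7))*(-2*I*sqrt(2)) = -(-182)*I*sqrt(2) = 182*I*sqrt(2)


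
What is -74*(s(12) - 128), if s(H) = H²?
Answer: -1184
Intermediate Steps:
-74*(s(12) - 128) = -74*(12² - 128) = -74*(144 - 128) = -74*16 = -1184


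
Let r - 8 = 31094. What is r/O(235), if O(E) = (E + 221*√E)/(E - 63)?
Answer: -2674772/24303 + 591124612*√235/5711205 ≈ 1476.6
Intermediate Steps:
r = 31102 (r = 8 + 31094 = 31102)
O(E) = (E + 221*√E)/(-63 + E)
r/O(235) = 31102/(((235 + 221*√235)/(-63 + 235))) = 31102/(((235 + 221*√235)/172)) = 31102/(235/172 + 221*√235/172)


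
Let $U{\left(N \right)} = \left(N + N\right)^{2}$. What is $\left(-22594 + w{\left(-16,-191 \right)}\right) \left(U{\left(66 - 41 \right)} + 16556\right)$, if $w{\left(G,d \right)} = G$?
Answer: $-430856160$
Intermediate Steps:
$U{\left(N \right)} = 4 N^{2}$ ($U{\left(N \right)} = \left(2 N\right)^{2} = 4 N^{2}$)
$\left(-22594 + w{\left(-16,-191 \right)}\right) \left(U{\left(66 - 41 \right)} + 16556\right) = \left(-22594 - 16\right) \left(4 \left(66 - 41\right)^{2} + 16556\right) = - 22610 \left(4 \cdot 25^{2} + 16556\right) = - 22610 \left(4 \cdot 625 + 16556\right) = - 22610 \left(2500 + 16556\right) = \left(-22610\right) 19056 = -430856160$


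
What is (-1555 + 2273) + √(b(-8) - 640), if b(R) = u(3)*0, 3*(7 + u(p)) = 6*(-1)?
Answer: 718 + 8*I*√10 ≈ 718.0 + 25.298*I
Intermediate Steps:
u(p) = -9 (u(p) = -7 + (6*(-1))/3 = -7 + (⅓)*(-6) = -7 - 2 = -9)
b(R) = 0 (b(R) = -9*0 = 0)
(-1555 + 2273) + √(b(-8) - 640) = (-1555 + 2273) + √(0 - 640) = 718 + √(-640) = 718 + 8*I*√10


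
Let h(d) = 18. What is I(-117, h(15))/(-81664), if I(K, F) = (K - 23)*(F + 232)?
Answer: 4375/10208 ≈ 0.42859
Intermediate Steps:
I(K, F) = (-23 + K)*(232 + F)
I(-117, h(15))/(-81664) = (-5336 - 23*18 + 232*(-117) + 18*(-117))/(-81664) = (-5336 - 414 - 27144 - 2106)*(-1/81664) = -35000*(-1/81664) = 4375/10208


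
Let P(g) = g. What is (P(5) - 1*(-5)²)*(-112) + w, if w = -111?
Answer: 2129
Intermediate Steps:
(P(5) - 1*(-5)²)*(-112) + w = (5 - 1*(-5)²)*(-112) - 111 = (5 - 1*25)*(-112) - 111 = (5 - 25)*(-112) - 111 = -20*(-112) - 111 = 2240 - 111 = 2129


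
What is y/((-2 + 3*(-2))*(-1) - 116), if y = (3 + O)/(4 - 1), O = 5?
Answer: -2/81 ≈ -0.024691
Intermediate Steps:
y = 8/3 (y = (3 + 5)/(4 - 1) = 8/3 ≈ 2.6667)
y/((-2 + 3*(-2))*(-1) - 116) = (8/3)/((-2 + 3*(-2))*(-1) - 116) = (8/3)/((-2 - 6)*(-1) - 116) = (8/3)/(-8*(-1) - 116) = (8/3)/(8 - 116) = (8/3)/(-108) = -1/108*8/3 = -2/81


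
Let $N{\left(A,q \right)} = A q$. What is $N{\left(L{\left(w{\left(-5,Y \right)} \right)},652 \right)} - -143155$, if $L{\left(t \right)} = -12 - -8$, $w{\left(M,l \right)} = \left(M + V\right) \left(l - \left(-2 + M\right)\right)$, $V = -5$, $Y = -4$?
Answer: $140547$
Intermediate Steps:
$w{\left(M,l \right)} = \left(-5 + M\right) \left(2 + l - M\right)$ ($w{\left(M,l \right)} = \left(M - 5\right) \left(l - \left(-2 + M\right)\right) = \left(-5 + M\right) \left(2 + l - M\right)$)
$L{\left(t \right)} = -4$ ($L{\left(t \right)} = -12 + 8 = -4$)
$N{\left(L{\left(w{\left(-5,Y \right)} \right)},652 \right)} - -143155 = \left(-4\right) 652 - -143155 = -2608 + 143155 = 140547$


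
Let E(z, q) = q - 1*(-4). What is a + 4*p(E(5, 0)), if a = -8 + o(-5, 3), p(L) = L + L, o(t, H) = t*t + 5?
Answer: 54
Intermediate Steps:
E(z, q) = 4 + q (E(z, q) = q + 4 = 4 + q)
o(t, H) = 5 + t² (o(t, H) = t² + 5 = 5 + t²)
p(L) = 2*L
a = 22 (a = -8 + (5 + (-5)²) = -8 + (5 + 25) = -8 + 30 = 22)
a + 4*p(E(5, 0)) = 22 + 4*(2*(4 + 0)) = 22 + 4*(2*4) = 22 + 4*8 = 22 + 32 = 54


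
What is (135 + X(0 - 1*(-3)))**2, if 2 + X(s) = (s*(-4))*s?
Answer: 9409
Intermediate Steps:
X(s) = -2 - 4*s**2 (X(s) = -2 + (s*(-4))*s = -2 + (-4*s)*s = -2 - 4*s**2)
(135 + X(0 - 1*(-3)))**2 = (135 + (-2 - 4*(0 - 1*(-3))**2))**2 = (135 + (-2 - 4*(0 + 3)**2))**2 = (135 + (-2 - 4*3**2))**2 = (135 + (-2 - 4*9))**2 = (135 + (-2 - 36))**2 = (135 - 38)**2 = 97**2 = 9409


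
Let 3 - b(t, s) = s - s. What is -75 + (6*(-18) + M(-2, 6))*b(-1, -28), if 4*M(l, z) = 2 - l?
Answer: -396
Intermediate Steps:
b(t, s) = 3 (b(t, s) = 3 - (s - s) = 3 - 1*0 = 3 + 0 = 3)
M(l, z) = 1/2 - l/4 (M(l, z) = (2 - l)/4 = 1/2 - l/4)
-75 + (6*(-18) + M(-2, 6))*b(-1, -28) = -75 + (6*(-18) + (1/2 - 1/4*(-2)))*3 = -75 + (-108 + (1/2 + 1/2))*3 = -75 + (-108 + 1)*3 = -75 - 107*3 = -75 - 321 = -396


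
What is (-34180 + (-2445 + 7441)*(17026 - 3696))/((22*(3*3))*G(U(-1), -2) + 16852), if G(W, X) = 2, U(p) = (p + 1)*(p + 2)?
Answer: 16640625/4312 ≈ 3859.1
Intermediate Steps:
U(p) = (1 + p)*(2 + p)
(-34180 + (-2445 + 7441)*(17026 - 3696))/((22*(3*3))*G(U(-1), -2) + 16852) = (-34180 + (-2445 + 7441)*(17026 - 3696))/((22*(3*3))*2 + 16852) = (-34180 + 4996*13330)/((22*9)*2 + 16852) = (-34180 + 66596680)/(198*2 + 16852) = 66562500/(396 + 16852) = 66562500/17248 = 66562500*(1/17248) = 16640625/4312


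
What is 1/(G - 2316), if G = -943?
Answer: -1/3259 ≈ -0.00030684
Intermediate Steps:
1/(G - 2316) = 1/(-943 - 2316) = 1/(-3259) = -1/3259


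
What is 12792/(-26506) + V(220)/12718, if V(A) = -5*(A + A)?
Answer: -55250464/84275827 ≈ -0.65559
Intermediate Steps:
V(A) = -10*A
12792/(-26506) + V(220)/12718 = 12792/(-26506) - 10*220/12718 = 12792*(-1/26506) - 2200*1/12718 = -6396/13253 - 1100/6359 = -55250464/84275827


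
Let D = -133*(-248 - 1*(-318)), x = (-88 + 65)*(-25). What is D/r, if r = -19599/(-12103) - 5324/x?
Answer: 64790384750/53166947 ≈ 1218.6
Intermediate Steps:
x = 575 (x = -23*(-25) = 575)
D = -9310 (D = -133*(-248 + 318) = -133*70 = -9310)
r = -53166947/6959225 (r = -19599/(-12103) - 5324/575 = -19599*(-1/12103) - 5324*1/575 = 19599/12103 - 5324/575 = -53166947/6959225 ≈ -7.6398)
D/r = -9310/(-53166947/6959225) = -9310*(-6959225/53166947) = 64790384750/53166947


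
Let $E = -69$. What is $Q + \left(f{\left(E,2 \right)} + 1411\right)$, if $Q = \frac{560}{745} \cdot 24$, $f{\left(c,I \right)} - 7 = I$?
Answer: $\frac{214268}{149} \approx 1438.0$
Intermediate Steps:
$f{\left(c,I \right)} = 7 + I$
$Q = \frac{2688}{149}$ ($Q = 560 \cdot \frac{1}{745} \cdot 24 = \frac{112}{149} \cdot 24 = \frac{2688}{149} \approx 18.04$)
$Q + \left(f{\left(E,2 \right)} + 1411\right) = \frac{2688}{149} + \left(\left(7 + 2\right) + 1411\right) = \frac{2688}{149} + \left(9 + 1411\right) = \frac{2688}{149} + 1420 = \frac{214268}{149}$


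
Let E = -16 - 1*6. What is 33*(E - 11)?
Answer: -1089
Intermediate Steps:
E = -22 (E = -16 - 6 = -22)
33*(E - 11) = 33*(-22 - 11) = 33*(-33) = -1089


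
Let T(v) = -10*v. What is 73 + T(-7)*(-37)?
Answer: -2517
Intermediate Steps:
73 + T(-7)*(-37) = 73 - 10*(-7)*(-37) = 73 + 70*(-37) = 73 - 2590 = -2517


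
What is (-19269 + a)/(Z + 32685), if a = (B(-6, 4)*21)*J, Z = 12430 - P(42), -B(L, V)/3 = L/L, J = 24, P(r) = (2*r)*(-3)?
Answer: -20781/45367 ≈ -0.45806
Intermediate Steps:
P(r) = -6*r
B(L, V) = -3 (B(L, V) = -3*L/L = -3*1 = -3)
Z = 12682 (Z = 12430 - (-6)*42 = 12430 - 1*(-252) = 12430 + 252 = 12682)
a = -1512 (a = -3*21*24 = -63*24 = -1512)
(-19269 + a)/(Z + 32685) = (-19269 - 1512)/(12682 + 32685) = -20781/45367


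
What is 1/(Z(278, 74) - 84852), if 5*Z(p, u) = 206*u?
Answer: -5/409016 ≈ -1.2224e-5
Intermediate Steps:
Z(p, u) = 206*u/5 (Z(p, u) = (206*u)/5 = 206*u/5)
1/(Z(278, 74) - 84852) = 1/((206/5)*74 - 84852) = 1/(15244/5 - 84852) = 1/(-409016/5) = -5/409016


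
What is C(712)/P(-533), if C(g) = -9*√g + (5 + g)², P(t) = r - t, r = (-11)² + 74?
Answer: 514089/728 - 9*√178/364 ≈ 705.84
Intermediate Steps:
r = 195 (r = 121 + 74 = 195)
P(t) = 195 - t
C(g) = (5 + g)² - 9*√g
C(712)/P(-533) = ((5 + 712)² - 18*√178)/(195 - 1*(-533)) = (717² - 18*√178)/(195 + 533) = (514089 - 18*√178)/728 = (514089 - 18*√178)*(1/728) = 514089/728 - 9*√178/364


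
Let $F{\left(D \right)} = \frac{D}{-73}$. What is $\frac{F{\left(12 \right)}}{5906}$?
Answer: $- \frac{6}{215569} \approx -2.7833 \cdot 10^{-5}$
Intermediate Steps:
$F{\left(D \right)} = - \frac{D}{73}$ ($F{\left(D \right)} = D \left(- \frac{1}{73}\right) = - \frac{D}{73}$)
$\frac{F{\left(12 \right)}}{5906} = \frac{\left(- \frac{1}{73}\right) 12}{5906} = \left(- \frac{12}{73}\right) \frac{1}{5906} = - \frac{6}{215569}$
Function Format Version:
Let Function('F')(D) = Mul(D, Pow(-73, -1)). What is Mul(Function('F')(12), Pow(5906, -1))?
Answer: Rational(-6, 215569) ≈ -2.7833e-5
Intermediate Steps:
Function('F')(D) = Mul(Rational(-1, 73), D) (Function('F')(D) = Mul(D, Rational(-1, 73)) = Mul(Rational(-1, 73), D))
Mul(Function('F')(12), Pow(5906, -1)) = Mul(Mul(Rational(-1, 73), 12), Pow(5906, -1)) = Mul(Rational(-12, 73), Rational(1, 5906)) = Rational(-6, 215569)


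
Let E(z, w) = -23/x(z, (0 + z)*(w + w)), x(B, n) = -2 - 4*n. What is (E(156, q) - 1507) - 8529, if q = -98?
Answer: -1227422895/122302 ≈ -10036.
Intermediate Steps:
E(z, w) = -23/(-2 - 8*w*z) (E(z, w) = -23/(-2 - 4*(0 + z)*(w + w)) = -23/(-2 - 4*z*2*w) = -23/(-2 - 8*w*z))
(E(156, q) - 1507) - 8529 = (23/(2*(1 + 4*(-98)*156)) - 1507) - 8529 = (23/(2*(1 - 61152)) - 1507) - 8529 = ((23/2)/(-61151) - 1507) - 8529 = ((23/2)*(-1/61151) - 1507) - 8529 = (-23/122302 - 1507) - 8529 = -184309137/122302 - 8529 = -1227422895/122302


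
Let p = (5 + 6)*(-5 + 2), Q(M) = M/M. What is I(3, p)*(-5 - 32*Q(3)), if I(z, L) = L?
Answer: 1221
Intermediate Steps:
Q(M) = 1
p = -33 (p = 11*(-3) = -33)
I(3, p)*(-5 - 32*Q(3)) = -33*(-5 - 32*1) = -33*(-5 - 32) = -33*(-37) = 1221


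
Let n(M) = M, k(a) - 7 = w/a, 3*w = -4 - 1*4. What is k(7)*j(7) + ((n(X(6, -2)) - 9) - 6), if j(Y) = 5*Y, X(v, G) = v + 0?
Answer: 668/3 ≈ 222.67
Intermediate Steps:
X(v, G) = v
w = -8/3 (w = (-4 - 1*4)/3 = (-4 - 4)/3 = (⅓)*(-8) = -8/3 ≈ -2.6667)
k(a) = 7 - 8/(3*a)
k(7)*j(7) + ((n(X(6, -2)) - 9) - 6) = (7 - 8/3/7)*(5*7) + ((6 - 9) - 6) = (7 - 8/3*⅐)*35 + (-3 - 6) = (7 - 8/21)*35 - 9 = (139/21)*35 - 9 = 695/3 - 9 = 668/3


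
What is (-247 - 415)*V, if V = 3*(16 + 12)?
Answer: -55608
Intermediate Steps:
V = 84 (V = 3*28 = 84)
(-247 - 415)*V = (-247 - 415)*84 = -662*84 = -55608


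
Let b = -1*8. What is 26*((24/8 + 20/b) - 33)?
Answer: -845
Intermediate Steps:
b = -8
26*((24/8 + 20/b) - 33) = 26*((24/8 + 20/(-8)) - 33) = 26*((24*(1/8) + 20*(-1/8)) - 33) = 26*((3 - 5/2) - 33) = 26*(1/2 - 33) = 26*(-65/2) = -845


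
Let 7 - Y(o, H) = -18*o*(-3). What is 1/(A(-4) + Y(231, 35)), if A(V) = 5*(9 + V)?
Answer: -1/12442 ≈ -8.0373e-5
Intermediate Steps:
A(V) = 45 + 5*V
Y(o, H) = 7 - 54*o (Y(o, H) = 7 - (-18)*o*(-3) = 7 - (-18)*(-3*o) = 7 - 54*o)
1/(A(-4) + Y(231, 35)) = 1/((45 + 5*(-4)) + (7 - 54*231)) = 1/((45 - 20) + (7 - 12474)) = 1/(25 - 12467) = 1/(-12442) = -1/12442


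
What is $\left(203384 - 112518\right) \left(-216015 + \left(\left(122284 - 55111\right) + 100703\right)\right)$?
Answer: $-4374198374$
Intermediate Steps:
$\left(203384 - 112518\right) \left(-216015 + \left(\left(122284 - 55111\right) + 100703\right)\right) = 90866 \left(-216015 + \left(67173 + 100703\right)\right) = 90866 \left(-216015 + 167876\right) = 90866 \left(-48139\right) = -4374198374$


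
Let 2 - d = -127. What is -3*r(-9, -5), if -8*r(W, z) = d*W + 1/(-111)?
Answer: -16109/37 ≈ -435.38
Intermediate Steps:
d = 129 (d = 2 - 1*(-127) = 2 + 127 = 129)
r(W, z) = 1/888 - 129*W/8 (r(W, z) = -(129*W + 1/(-111))/8 = -(129*W - 1/111)/8 = -(-1/111 + 129*W)/8 = 1/888 - 129*W/8)
-3*r(-9, -5) = -3*(1/888 - 129/8*(-9)) = -3*(1/888 + 1161/8) = -3*16109/111 = -16109/37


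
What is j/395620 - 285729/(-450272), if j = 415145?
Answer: 14998413821/8906830432 ≈ 1.6839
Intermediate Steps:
j/395620 - 285729/(-450272) = 415145/395620 - 285729/(-450272) = 415145*(1/395620) - 285729*(-1/450272) = 83029/79124 + 285729/450272 = 14998413821/8906830432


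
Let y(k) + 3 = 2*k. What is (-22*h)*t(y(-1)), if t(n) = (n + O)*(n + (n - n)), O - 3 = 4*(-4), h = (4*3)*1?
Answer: -23760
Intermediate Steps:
y(k) = -3 + 2*k
h = 12 (h = 12*1 = 12)
O = -13 (O = 3 + 4*(-4) = 3 - 16 = -13)
t(n) = n*(-13 + n) (t(n) = (n - 13)*(n + (n - n)) = (-13 + n)*(n + 0) = (-13 + n)*n = n*(-13 + n))
(-22*h)*t(y(-1)) = (-22*12)*((-3 + 2*(-1))*(-13 + (-3 + 2*(-1)))) = -264*(-3 - 2)*(-13 + (-3 - 2)) = -(-1320)*(-13 - 5) = -(-1320)*(-18) = -264*90 = -23760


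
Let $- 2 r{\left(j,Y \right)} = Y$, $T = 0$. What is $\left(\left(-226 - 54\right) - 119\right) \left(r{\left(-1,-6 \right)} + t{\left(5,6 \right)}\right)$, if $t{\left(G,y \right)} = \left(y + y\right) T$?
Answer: $-1197$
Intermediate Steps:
$r{\left(j,Y \right)} = - \frac{Y}{2}$
$t{\left(G,y \right)} = 0$ ($t{\left(G,y \right)} = \left(y + y\right) 0 = 2 y 0 = 0$)
$\left(\left(-226 - 54\right) - 119\right) \left(r{\left(-1,-6 \right)} + t{\left(5,6 \right)}\right) = \left(\left(-226 - 54\right) - 119\right) \left(\left(- \frac{1}{2}\right) \left(-6\right) + 0\right) = \left(\left(-226 - 54\right) - 119\right) \left(3 + 0\right) = \left(-280 - 119\right) 3 = \left(-399\right) 3 = -1197$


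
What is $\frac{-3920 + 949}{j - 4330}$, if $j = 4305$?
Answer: $\frac{2971}{25} \approx 118.84$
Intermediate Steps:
$\frac{-3920 + 949}{j - 4330} = \frac{-3920 + 949}{4305 - 4330} = - \frac{2971}{-25} = \left(-2971\right) \left(- \frac{1}{25}\right) = \frac{2971}{25}$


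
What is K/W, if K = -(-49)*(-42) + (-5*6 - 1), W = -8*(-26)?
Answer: -2089/208 ≈ -10.043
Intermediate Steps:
W = 208
K = -2089 (K = -49*42 + (-30 - 1) = -2058 - 31 = -2089)
K/W = -2089/208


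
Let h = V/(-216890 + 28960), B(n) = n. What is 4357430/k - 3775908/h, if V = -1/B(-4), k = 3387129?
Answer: 9614113534582944470/3387129 ≈ 2.8384e+12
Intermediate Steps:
V = ¼ (V = -1/(-4) = -1*(-¼) = ¼ ≈ 0.25000)
h = -1/751720 (h = 1/(4*(-216890 + 28960)) = (¼)/(-187930) = (¼)*(-1/187930) = -1/751720 ≈ -1.3303e-6)
4357430/k - 3775908/h = 4357430/3387129 - 3775908/(-1/751720) = 4357430*(1/3387129) - 3775908*(-751720) = 4357430/3387129 + 2838425561760 = 9614113534582944470/3387129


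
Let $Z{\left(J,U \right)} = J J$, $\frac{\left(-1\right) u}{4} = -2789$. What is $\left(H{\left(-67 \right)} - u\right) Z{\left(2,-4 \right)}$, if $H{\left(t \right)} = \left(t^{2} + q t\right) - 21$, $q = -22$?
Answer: $-20856$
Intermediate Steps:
$u = 11156$ ($u = \left(-4\right) \left(-2789\right) = 11156$)
$Z{\left(J,U \right)} = J^{2}$
$H{\left(t \right)} = -21 + t^{2} - 22 t$ ($H{\left(t \right)} = \left(t^{2} - 22 t\right) - 21 = -21 + t^{2} - 22 t$)
$\left(H{\left(-67 \right)} - u\right) Z{\left(2,-4 \right)} = \left(\left(-21 + \left(-67\right)^{2} - -1474\right) - 11156\right) 2^{2} = \left(\left(-21 + 4489 + 1474\right) - 11156\right) 4 = \left(5942 - 11156\right) 4 = \left(-5214\right) 4 = -20856$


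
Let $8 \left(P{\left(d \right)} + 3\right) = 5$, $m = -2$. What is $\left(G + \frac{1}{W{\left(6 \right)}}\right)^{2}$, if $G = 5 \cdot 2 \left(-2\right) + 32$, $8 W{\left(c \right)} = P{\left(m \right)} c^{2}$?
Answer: $\frac{4145296}{29241} \approx 141.76$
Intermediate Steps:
$P{\left(d \right)} = - \frac{19}{8}$ ($P{\left(d \right)} = -3 + \frac{1}{8} \cdot 5 = -3 + \frac{5}{8} = - \frac{19}{8}$)
$W{\left(c \right)} = - \frac{19 c^{2}}{64}$ ($W{\left(c \right)} = \frac{\left(- \frac{19}{8}\right) c^{2}}{8} = - \frac{19 c^{2}}{64}$)
$G = 12$ ($G = 10 \left(-2\right) + 32 = -20 + 32 = 12$)
$\left(G + \frac{1}{W{\left(6 \right)}}\right)^{2} = \left(12 + \frac{1}{\left(- \frac{19}{64}\right) 6^{2}}\right)^{2} = \left(12 + \frac{1}{\left(- \frac{19}{64}\right) 36}\right)^{2} = \left(12 + \frac{1}{- \frac{171}{16}}\right)^{2} = \left(12 - \frac{16}{171}\right)^{2} = \left(\frac{2036}{171}\right)^{2} = \frac{4145296}{29241}$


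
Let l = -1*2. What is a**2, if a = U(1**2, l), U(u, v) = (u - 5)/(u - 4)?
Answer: 16/9 ≈ 1.7778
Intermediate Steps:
l = -2
U(u, v) = (-5 + u)/(-4 + u)
a = 4/3 (a = (-5 + 1**2)/(-4 + 1**2) = (-5 + 1)/(-4 + 1) = -4/(-3) = -1/3*(-4) = 4/3 ≈ 1.3333)
a**2 = (4/3)**2 = 16/9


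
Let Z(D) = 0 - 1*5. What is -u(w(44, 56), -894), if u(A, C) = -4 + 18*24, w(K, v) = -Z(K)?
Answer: -428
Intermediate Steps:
Z(D) = -5 (Z(D) = 0 - 5 = -5)
w(K, v) = 5 (w(K, v) = -1*(-5) = 5)
u(A, C) = 428 (u(A, C) = -4 + 432 = 428)
-u(w(44, 56), -894) = -1*428 = -428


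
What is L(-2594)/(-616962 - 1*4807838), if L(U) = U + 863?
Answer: 1731/5424800 ≈ 0.00031909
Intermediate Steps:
L(U) = 863 + U
L(-2594)/(-616962 - 1*4807838) = (863 - 2594)/(-616962 - 1*4807838) = -1731/(-616962 - 4807838) = -1731/(-5424800) = -1731*(-1/5424800) = 1731/5424800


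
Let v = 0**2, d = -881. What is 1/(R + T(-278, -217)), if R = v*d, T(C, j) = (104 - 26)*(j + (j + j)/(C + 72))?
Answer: -103/1726452 ≈ -5.9660e-5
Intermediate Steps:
v = 0
T(C, j) = 78*j + 156*j/(72 + C) (T(C, j) = 78*(j + (2*j)/(72 + C)) = 78*(j + 2*j/(72 + C)) = 78*j + 156*j/(72 + C))
R = 0 (R = 0*(-881) = 0)
1/(R + T(-278, -217)) = 1/(0 + 78*(-217)*(74 - 278)/(72 - 278)) = 1/(0 + 78*(-217)*(-204)/(-206)) = 1/(0 + 78*(-217)*(-1/206)*(-204)) = 1/(0 - 1726452/103) = 1/(-1726452/103) = -103/1726452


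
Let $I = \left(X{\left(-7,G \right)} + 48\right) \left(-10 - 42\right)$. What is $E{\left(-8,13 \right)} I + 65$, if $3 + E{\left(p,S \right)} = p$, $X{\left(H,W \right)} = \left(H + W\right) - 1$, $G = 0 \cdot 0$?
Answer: $22945$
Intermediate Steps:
$G = 0$
$X{\left(H,W \right)} = -1 + H + W$
$E{\left(p,S \right)} = -3 + p$
$I = -2080$ ($I = \left(\left(-1 - 7 + 0\right) + 48\right) \left(-10 - 42\right) = \left(-8 + 48\right) \left(-52\right) = 40 \left(-52\right) = -2080$)
$E{\left(-8,13 \right)} I + 65 = \left(-3 - 8\right) \left(-2080\right) + 65 = \left(-11\right) \left(-2080\right) + 65 = 22880 + 65 = 22945$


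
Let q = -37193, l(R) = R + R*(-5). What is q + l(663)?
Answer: -39845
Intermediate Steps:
l(R) = -4*R (l(R) = R - 5*R = -4*R)
q + l(663) = -37193 - 4*663 = -37193 - 2652 = -39845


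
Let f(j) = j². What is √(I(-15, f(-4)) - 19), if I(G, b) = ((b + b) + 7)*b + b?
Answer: 3*√69 ≈ 24.920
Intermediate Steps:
I(G, b) = b + b*(7 + 2*b) (I(G, b) = (2*b + 7)*b + b = (7 + 2*b)*b + b = b*(7 + 2*b) + b = b + b*(7 + 2*b))
√(I(-15, f(-4)) - 19) = √(2*(-4)²*(4 + (-4)²) - 19) = √(2*16*(4 + 16) - 19) = √(2*16*20 - 19) = √(640 - 19) = √621 = 3*√69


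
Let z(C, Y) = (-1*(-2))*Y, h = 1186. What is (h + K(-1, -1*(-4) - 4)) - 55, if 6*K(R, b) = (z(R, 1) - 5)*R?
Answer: 2263/2 ≈ 1131.5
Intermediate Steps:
z(C, Y) = 2*Y
K(R, b) = -R/2 (K(R, b) = ((2*1 - 5)*R)/6 = ((2 - 5)*R)/6 = (-3*R)/6 = -R/2)
(h + K(-1, -1*(-4) - 4)) - 55 = (1186 - ½*(-1)) - 55 = (1186 + ½) - 55 = 2373/2 - 55 = 2263/2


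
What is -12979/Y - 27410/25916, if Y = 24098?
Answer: -124611243/78065471 ≈ -1.5962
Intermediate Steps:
-12979/Y - 27410/25916 = -12979/24098 - 27410/25916 = -12979*1/24098 - 27410*1/25916 = -12979/24098 - 13705/12958 = -124611243/78065471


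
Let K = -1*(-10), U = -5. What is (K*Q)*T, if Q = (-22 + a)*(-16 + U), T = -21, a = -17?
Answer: -171990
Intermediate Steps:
K = 10
Q = 819 (Q = (-22 - 17)*(-16 - 5) = -39*(-21) = 819)
(K*Q)*T = (10*819)*(-21) = 8190*(-21) = -171990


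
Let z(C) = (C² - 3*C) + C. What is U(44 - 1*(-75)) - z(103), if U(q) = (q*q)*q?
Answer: 1674756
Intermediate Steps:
U(q) = q³ (U(q) = q²*q = q³)
z(C) = C² - 2*C
U(44 - 1*(-75)) - z(103) = (44 - 1*(-75))³ - 103*(-2 + 103) = (44 + 75)³ - 103*101 = 119³ - 1*10403 = 1685159 - 10403 = 1674756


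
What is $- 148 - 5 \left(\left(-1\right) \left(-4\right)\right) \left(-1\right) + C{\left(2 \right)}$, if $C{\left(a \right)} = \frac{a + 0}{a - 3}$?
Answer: $-2962$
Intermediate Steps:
$C{\left(a \right)} = \frac{a}{-3 + a}$
$- 148 - 5 \left(\left(-1\right) \left(-4\right)\right) \left(-1\right) + C{\left(2 \right)} = - 148 - 5 \left(\left(-1\right) \left(-4\right)\right) \left(-1\right) + \frac{2}{-3 + 2} = - 148 \left(-5\right) 4 \left(-1\right) + \frac{2}{-1} = - 148 \left(\left(-20\right) \left(-1\right)\right) + 2 \left(-1\right) = \left(-148\right) 20 - 2 = -2960 - 2 = -2962$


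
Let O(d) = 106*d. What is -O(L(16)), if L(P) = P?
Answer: -1696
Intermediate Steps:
-O(L(16)) = -106*16 = -1*1696 = -1696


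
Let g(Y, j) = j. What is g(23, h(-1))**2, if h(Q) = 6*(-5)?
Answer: 900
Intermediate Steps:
h(Q) = -30
g(23, h(-1))**2 = (-30)**2 = 900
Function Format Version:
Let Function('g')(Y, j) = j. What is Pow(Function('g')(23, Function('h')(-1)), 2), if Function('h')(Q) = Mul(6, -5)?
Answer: 900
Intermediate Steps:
Function('h')(Q) = -30
Pow(Function('g')(23, Function('h')(-1)), 2) = Pow(-30, 2) = 900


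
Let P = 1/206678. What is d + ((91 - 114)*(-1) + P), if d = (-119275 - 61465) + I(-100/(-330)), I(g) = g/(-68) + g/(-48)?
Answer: -251441750721655/1391356296 ≈ -1.8072e+5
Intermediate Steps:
I(g) = -29*g/816 (I(g) = g*(-1/68) + g*(-1/48) = -g/68 - g/48 = -29*g/816)
P = 1/206678 ≈ 4.8384e-6
d = -2433483505/13464 (d = (-119275 - 61465) - (-725)/(204*(-330)) = -180740 - (-725)*(-1)/(204*330) = -180740 - 29/816*10/33 = -180740 - 145/13464 = -2433483505/13464 ≈ -1.8074e+5)
d + ((91 - 114)*(-1) + P) = -2433483505/13464 + ((91 - 114)*(-1) + 1/206678) = -2433483505/13464 + (-23*(-1) + 1/206678) = -2433483505/13464 + (23 + 1/206678) = -2433483505/13464 + 4753595/206678 = -251441750721655/1391356296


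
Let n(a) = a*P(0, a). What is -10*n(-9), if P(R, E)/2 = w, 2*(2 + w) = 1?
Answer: -270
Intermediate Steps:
w = -3/2 (w = -2 + (½)*1 = -2 + ½ = -3/2 ≈ -1.5000)
P(R, E) = -3 (P(R, E) = 2*(-3/2) = -3)
n(a) = -3*a (n(a) = a*(-3) = -3*a)
-10*n(-9) = -(-30)*(-9) = -10*27 = -270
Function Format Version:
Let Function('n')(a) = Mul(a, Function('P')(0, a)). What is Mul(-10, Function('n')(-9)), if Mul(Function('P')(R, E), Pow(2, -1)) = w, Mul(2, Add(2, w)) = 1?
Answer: -270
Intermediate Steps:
w = Rational(-3, 2) (w = Add(-2, Mul(Rational(1, 2), 1)) = Add(-2, Rational(1, 2)) = Rational(-3, 2) ≈ -1.5000)
Function('P')(R, E) = -3 (Function('P')(R, E) = Mul(2, Rational(-3, 2)) = -3)
Function('n')(a) = Mul(-3, a) (Function('n')(a) = Mul(a, -3) = Mul(-3, a))
Mul(-10, Function('n')(-9)) = Mul(-10, Mul(-3, -9)) = Mul(-10, 27) = -270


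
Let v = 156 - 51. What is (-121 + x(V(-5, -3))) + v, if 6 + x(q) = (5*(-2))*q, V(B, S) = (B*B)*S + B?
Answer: 778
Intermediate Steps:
V(B, S) = B + S*B² (V(B, S) = B²*S + B = S*B² + B = B + S*B²)
x(q) = -6 - 10*q (x(q) = -6 + (5*(-2))*q = -6 - 10*q)
v = 105
(-121 + x(V(-5, -3))) + v = (-121 + (-6 - (-50)*(1 - 5*(-3)))) + 105 = (-121 + (-6 - (-50)*(1 + 15))) + 105 = (-121 + (-6 - (-50)*16)) + 105 = (-121 + (-6 - 10*(-80))) + 105 = (-121 + (-6 + 800)) + 105 = (-121 + 794) + 105 = 673 + 105 = 778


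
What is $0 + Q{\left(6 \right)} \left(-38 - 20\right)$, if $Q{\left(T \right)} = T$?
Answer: $-348$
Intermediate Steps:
$0 + Q{\left(6 \right)} \left(-38 - 20\right) = 0 + 6 \left(-38 - 20\right) = 0 + 6 \left(-58\right) = 0 - 348 = -348$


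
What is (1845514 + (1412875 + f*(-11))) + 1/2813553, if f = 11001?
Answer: 8827179284035/2813553 ≈ 3.1374e+6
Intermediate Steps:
(1845514 + (1412875 + f*(-11))) + 1/2813553 = (1845514 + (1412875 + 11001*(-11))) + 1/2813553 = (1845514 + (1412875 - 121011)) + 1/2813553 = (1845514 + 1291864) + 1/2813553 = 3137378 + 1/2813553 = 8827179284035/2813553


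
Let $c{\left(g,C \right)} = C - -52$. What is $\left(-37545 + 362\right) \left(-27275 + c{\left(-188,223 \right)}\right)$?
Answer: $1003941000$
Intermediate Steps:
$c{\left(g,C \right)} = 52 + C$ ($c{\left(g,C \right)} = C + 52 = 52 + C$)
$\left(-37545 + 362\right) \left(-27275 + c{\left(-188,223 \right)}\right) = \left(-37545 + 362\right) \left(-27275 + \left(52 + 223\right)\right) = - 37183 \left(-27275 + 275\right) = \left(-37183\right) \left(-27000\right) = 1003941000$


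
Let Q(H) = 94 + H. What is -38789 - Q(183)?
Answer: -39066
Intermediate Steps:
-38789 - Q(183) = -38789 - (94 + 183) = -38789 - 1*277 = -38789 - 277 = -39066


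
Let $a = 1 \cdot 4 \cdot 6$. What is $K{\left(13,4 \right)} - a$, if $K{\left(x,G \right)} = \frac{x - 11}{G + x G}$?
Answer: $- \frac{671}{28} \approx -23.964$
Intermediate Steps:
$K{\left(x,G \right)} = \frac{-11 + x}{G + G x}$
$a = 24$ ($a = 4 \cdot 6 = 24$)
$K{\left(13,4 \right)} - a = \frac{-11 + 13}{4 \left(1 + 13\right)} - 24 = \frac{1}{4} \cdot \frac{1}{14} \cdot 2 - 24 = \frac{1}{28} - 24 = - \frac{671}{28}$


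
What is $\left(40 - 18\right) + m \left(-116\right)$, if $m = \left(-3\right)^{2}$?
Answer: $-1022$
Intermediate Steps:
$m = 9$
$\left(40 - 18\right) + m \left(-116\right) = \left(40 - 18\right) + 9 \left(-116\right) = \left(40 - 18\right) - 1044 = 22 - 1044 = -1022$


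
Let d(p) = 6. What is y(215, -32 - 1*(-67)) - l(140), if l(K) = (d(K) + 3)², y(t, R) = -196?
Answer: -277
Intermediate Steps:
l(K) = 81 (l(K) = (6 + 3)² = 9² = 81)
y(215, -32 - 1*(-67)) - l(140) = -196 - 1*81 = -196 - 81 = -277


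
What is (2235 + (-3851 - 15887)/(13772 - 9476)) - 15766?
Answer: -29074457/2148 ≈ -13536.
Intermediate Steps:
(2235 + (-3851 - 15887)/(13772 - 9476)) - 15766 = (2235 - 19738/4296) - 15766 = (2235 - 19738*1/4296) - 15766 = (2235 - 9869/2148) - 15766 = 4790911/2148 - 15766 = -29074457/2148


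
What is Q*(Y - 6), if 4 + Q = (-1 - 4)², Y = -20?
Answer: -546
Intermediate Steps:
Q = 21 (Q = -4 + (-1 - 4)² = -4 + (-5)² = -4 + 25 = 21)
Q*(Y - 6) = 21*(-20 - 6) = 21*(-26) = -546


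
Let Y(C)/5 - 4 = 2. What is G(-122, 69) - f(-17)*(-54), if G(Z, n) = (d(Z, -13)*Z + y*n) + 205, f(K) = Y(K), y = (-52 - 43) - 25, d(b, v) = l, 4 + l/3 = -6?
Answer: -2795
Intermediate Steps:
Y(C) = 30 (Y(C) = 20 + 5*2 = 20 + 10 = 30)
l = -30 (l = -12 + 3*(-6) = -12 - 18 = -30)
d(b, v) = -30
y = -120 (y = -95 - 25 = -120)
f(K) = 30
G(Z, n) = 205 - 120*n - 30*Z (G(Z, n) = (-30*Z - 120*n) + 205 = (-120*n - 30*Z) + 205 = 205 - 120*n - 30*Z)
G(-122, 69) - f(-17)*(-54) = (205 - 120*69 - 30*(-122)) - 30*(-54) = (205 - 8280 + 3660) - 1*(-1620) = -4415 + 1620 = -2795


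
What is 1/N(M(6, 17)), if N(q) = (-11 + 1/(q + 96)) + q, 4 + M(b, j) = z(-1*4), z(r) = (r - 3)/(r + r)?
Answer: -5944/83895 ≈ -0.070850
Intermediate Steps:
z(r) = (-3 + r)/(2*r) (z(r) = (-3 + r)/((2*r)) = (-3 + r)*(1/(2*r)) = (-3 + r)/(2*r))
M(b, j) = -25/8 (M(b, j) = -4 + (-3 - 1*4)/(2*((-1*4))) = -4 + (½)*(-3 - 4)/(-4) = -4 + (½)*(-¼)*(-7) = -4 + 7/8 = -25/8)
N(q) = -11 + q + 1/(96 + q) (N(q) = (-11 + 1/(96 + q)) + q = -11 + q + 1/(96 + q))
1/N(M(6, 17)) = 1/((-1055 + (-25/8)² + 85*(-25/8))/(96 - 25/8)) = 1/((-1055 + 625/64 - 2125/8)/(743/8)) = 1/((8/743)*(-83895/64)) = 1/(-83895/5944) = -5944/83895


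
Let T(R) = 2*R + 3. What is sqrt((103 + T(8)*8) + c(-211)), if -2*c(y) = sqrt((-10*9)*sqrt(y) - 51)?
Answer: sqrt(1020 - 2*sqrt(3)*sqrt(-17 - 30*I*sqrt(211)))/2 ≈ 15.577 + 0.41841*I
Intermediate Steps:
T(R) = 3 + 2*R
c(y) = -sqrt(-51 - 90*sqrt(y))/2 (c(y) = -sqrt((-10*9)*sqrt(y) - 51)/2 = -sqrt(-90*sqrt(y) - 51)/2 = -sqrt(-51 - 90*sqrt(y))/2)
sqrt((103 + T(8)*8) + c(-211)) = sqrt((103 + (3 + 2*8)*8) - sqrt(-51 - 90*I*sqrt(211))/2) = sqrt((103 + (3 + 16)*8) - sqrt(-51 - 90*I*sqrt(211))/2) = sqrt((103 + 19*8) - sqrt(-51 - 90*I*sqrt(211))/2) = sqrt((103 + 152) - sqrt(-51 - 90*I*sqrt(211))/2) = sqrt(255 - sqrt(-51 - 90*I*sqrt(211))/2)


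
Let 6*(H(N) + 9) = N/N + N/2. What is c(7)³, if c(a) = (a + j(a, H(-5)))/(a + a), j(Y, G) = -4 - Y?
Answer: -8/343 ≈ -0.023324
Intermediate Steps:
H(N) = -53/6 + N/12 (H(N) = -9 + (N/N + N/2)/6 = -9 + (1 + N*(½))/6 = -9 + (1 + N/2)/6 = -9 + (⅙ + N/12) = -53/6 + N/12)
c(a) = -2/a (c(a) = (a + (-4 - a))/(a + a) = -4*1/(2*a) = -2/a)
c(7)³ = (-2/7)³ = -8/343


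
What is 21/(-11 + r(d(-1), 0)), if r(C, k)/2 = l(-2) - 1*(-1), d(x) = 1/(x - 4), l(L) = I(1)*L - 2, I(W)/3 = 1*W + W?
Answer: -21/37 ≈ -0.56757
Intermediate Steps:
I(W) = 6*W (I(W) = 3*(1*W + W) = 3*(W + W) = 3*(2*W) = 6*W)
l(L) = -2 + 6*L (l(L) = (6*1)*L - 2 = 6*L - 2 = -2 + 6*L)
d(x) = 1/(-4 + x)
r(C, k) = -26 (r(C, k) = 2*((-2 + 6*(-2)) - 1*(-1)) = 2*((-2 - 12) + 1) = 2*(-14 + 1) = 2*(-13) = -26)
21/(-11 + r(d(-1), 0)) = 21/(-11 - 26) = 21/(-37) = 21*(-1/37) = -21/37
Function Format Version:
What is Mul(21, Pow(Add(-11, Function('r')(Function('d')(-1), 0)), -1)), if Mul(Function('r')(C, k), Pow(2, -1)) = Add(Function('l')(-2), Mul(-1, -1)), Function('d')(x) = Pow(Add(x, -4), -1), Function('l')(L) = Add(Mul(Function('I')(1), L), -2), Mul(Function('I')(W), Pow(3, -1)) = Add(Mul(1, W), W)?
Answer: Rational(-21, 37) ≈ -0.56757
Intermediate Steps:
Function('I')(W) = Mul(6, W) (Function('I')(W) = Mul(3, Add(Mul(1, W), W)) = Mul(3, Add(W, W)) = Mul(3, Mul(2, W)) = Mul(6, W))
Function('l')(L) = Add(-2, Mul(6, L)) (Function('l')(L) = Add(Mul(Mul(6, 1), L), -2) = Add(Mul(6, L), -2) = Add(-2, Mul(6, L)))
Function('d')(x) = Pow(Add(-4, x), -1)
Function('r')(C, k) = -26 (Function('r')(C, k) = Mul(2, Add(Add(-2, Mul(6, -2)), Mul(-1, -1))) = Mul(2, Add(Add(-2, -12), 1)) = Mul(2, Add(-14, 1)) = Mul(2, -13) = -26)
Mul(21, Pow(Add(-11, Function('r')(Function('d')(-1), 0)), -1)) = Mul(21, Pow(Add(-11, -26), -1)) = Mul(21, Pow(-37, -1)) = Mul(21, Rational(-1, 37)) = Rational(-21, 37)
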